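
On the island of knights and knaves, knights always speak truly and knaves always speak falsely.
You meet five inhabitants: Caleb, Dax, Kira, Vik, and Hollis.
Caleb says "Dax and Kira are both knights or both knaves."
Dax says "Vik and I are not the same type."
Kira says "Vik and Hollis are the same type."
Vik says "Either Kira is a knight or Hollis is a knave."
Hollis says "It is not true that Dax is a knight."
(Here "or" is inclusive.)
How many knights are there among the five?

2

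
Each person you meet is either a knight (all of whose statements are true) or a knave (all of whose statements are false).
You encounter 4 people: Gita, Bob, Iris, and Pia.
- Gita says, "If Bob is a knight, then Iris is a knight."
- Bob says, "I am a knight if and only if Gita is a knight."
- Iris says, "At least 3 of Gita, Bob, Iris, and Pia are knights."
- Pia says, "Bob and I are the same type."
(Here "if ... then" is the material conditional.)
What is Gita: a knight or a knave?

Gita is a knight.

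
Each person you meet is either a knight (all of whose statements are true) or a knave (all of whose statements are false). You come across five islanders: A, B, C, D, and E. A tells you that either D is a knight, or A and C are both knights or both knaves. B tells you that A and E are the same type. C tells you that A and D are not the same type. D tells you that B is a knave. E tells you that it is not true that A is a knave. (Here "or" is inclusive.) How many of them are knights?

4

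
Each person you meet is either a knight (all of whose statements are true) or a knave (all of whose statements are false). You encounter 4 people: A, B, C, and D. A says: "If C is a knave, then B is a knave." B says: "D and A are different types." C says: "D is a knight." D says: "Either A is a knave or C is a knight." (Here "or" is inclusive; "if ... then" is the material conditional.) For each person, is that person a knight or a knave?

A is a knight, B is a knave, C is a knight, and D is a knight.

A is a knight; "if C is a knave, then B is a knave" is true, as required.
Since B is a knave, "D and A are different types" needs to be False, which holds.
C is a knight; "D is a knight" is true, as required.
D is a knight; "either A is a knave or C is a knight" is true, as required.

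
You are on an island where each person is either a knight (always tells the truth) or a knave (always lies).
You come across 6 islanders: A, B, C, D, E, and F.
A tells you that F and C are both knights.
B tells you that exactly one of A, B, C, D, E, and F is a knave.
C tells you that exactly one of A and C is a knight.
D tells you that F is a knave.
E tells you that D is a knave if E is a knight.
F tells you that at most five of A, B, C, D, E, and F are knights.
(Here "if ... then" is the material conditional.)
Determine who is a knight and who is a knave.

A is a knave, B is a knave, C is a knave, D is a knave, E is a knight, and F is a knight.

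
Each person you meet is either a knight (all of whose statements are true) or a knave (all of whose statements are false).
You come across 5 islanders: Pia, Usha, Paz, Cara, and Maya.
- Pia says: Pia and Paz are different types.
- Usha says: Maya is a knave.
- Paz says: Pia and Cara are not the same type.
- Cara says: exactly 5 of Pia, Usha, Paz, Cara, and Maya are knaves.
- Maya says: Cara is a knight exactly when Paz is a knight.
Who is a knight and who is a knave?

Pia is a knave; "Pia and Paz are different types" is False, as required.
Since Usha is a knave, "Maya is a knave" needs to be False, which holds.
Paz is a knave; "Pia and Cara are not the same type" is False, as required.
Since Cara is a knave, "exactly 5 of Pia, Usha, Paz, Cara, and Maya are knaves" needs to be False, which holds.
Maya is a knight; "Cara is a knight exactly when Paz is a knight" is true, as required.

Knights: Maya. Knaves: Pia, Usha, Paz, and Cara.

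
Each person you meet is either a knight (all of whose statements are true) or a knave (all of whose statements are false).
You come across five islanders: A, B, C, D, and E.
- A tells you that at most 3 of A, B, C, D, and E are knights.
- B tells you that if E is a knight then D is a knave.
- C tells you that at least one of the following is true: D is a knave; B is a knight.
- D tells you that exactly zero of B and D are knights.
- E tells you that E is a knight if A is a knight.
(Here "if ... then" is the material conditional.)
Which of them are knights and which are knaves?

A is a knight, B is a knight, C is a knight, D is a knave, and E is a knave.

A is a knight; "at most 3 of A, B, C, D, and E are knights" is True, as required.
As a knight, B's statement "if E is a knight then D is a knave" should be True; it is.
Since C is a knight, "at least one of the following is true: D is a knave; B is a knight" needs to be True, which holds.
D is a knave; "exactly zero of B and D are knights" is False, as required.
E is a knave, and the claim "E is a knight if A is a knight" is indeed False.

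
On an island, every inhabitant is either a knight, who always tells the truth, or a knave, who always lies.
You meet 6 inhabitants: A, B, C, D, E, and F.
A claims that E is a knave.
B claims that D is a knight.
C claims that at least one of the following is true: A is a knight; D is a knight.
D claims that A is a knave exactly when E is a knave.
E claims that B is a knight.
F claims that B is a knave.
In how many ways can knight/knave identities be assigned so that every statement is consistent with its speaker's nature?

1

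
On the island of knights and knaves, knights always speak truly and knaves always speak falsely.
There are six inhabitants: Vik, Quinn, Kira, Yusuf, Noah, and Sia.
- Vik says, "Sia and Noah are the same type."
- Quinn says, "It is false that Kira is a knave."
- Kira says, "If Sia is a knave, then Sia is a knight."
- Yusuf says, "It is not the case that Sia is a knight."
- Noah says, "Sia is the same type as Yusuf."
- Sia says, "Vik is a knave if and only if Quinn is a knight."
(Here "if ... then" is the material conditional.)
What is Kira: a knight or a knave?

Consistent assignments: {Vik=knave, Quinn=knight, Kira=knight, Yusuf=knave, Noah=knave, Sia=knight}
In every consistent assignment, Kira is a knight.

Kira is a knight.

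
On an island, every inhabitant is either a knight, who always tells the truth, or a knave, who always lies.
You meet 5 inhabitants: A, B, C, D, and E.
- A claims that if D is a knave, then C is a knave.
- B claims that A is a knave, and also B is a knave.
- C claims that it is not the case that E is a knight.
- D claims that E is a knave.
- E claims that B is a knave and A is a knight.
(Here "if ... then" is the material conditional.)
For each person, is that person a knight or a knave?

As a knight, A's statement "if D is a knave, then C is a knave" should be True; it is.
B (knave): "A is a knave, and also B is a knave" — False. ✓
C is a knave, and the claim "it is not the case that E is a knight" is indeed False.
D is a knave, so "E is a knave" must be False — and it is.
Since E is a knight, "B is a knave and A is a knight" needs to be True, which holds.

A is a knight, B is a knave, C is a knave, D is a knave, and E is a knight.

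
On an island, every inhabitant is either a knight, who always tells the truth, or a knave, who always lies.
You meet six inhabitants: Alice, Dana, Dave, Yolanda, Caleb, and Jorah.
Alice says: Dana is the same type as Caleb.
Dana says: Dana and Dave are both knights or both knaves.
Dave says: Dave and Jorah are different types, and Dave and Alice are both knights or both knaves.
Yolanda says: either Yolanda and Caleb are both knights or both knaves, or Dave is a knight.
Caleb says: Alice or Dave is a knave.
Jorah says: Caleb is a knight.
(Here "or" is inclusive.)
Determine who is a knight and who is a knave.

Alice is a knight; "Dana is the same type as Caleb" is True, as required.
As a knave, Dana's statement "Dana and Dave are both knights or both knaves" should be False; it is.
Since Dave is a knight, "Dave and Jorah are different types, and Dave and Alice are both knights or both knaves" needs to be True, which holds.
Yolanda is a knight, and the claim "either Yolanda and Caleb are both knights or both knaves, or Dave is a knight" is indeed True.
Caleb is a knave, and the claim "Alice or Dave is a knave" is indeed False.
Since Jorah is a knave, "Caleb is a knight" needs to be False, which holds.

Alice is a knight, Dana is a knave, Dave is a knight, Yolanda is a knight, Caleb is a knave, and Jorah is a knave.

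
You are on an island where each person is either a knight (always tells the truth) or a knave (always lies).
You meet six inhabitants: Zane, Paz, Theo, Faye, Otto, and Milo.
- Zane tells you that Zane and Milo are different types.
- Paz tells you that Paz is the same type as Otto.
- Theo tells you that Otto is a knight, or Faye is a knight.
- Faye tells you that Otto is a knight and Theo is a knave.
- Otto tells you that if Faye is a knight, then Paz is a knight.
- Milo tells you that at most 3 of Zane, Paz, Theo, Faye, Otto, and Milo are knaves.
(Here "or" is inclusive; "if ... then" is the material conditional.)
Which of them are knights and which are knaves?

Knights: Theo and Otto. Knaves: Zane, Paz, Faye, and Milo.

Zane is a knave, so "Zane and Milo are different types" must be false — and it is.
As a knave, Paz's statement "Paz is the same type as Otto" should be false; it is.
Theo is a knight, and the claim "Otto is a knight, or Faye is a knight" is indeed True.
Faye is a knave, and the claim "Otto is a knight and Theo is a knave" is indeed false.
Otto is a knight, so "if Faye is a knight, then Paz is a knight" must be True — and it is.
Milo (knave): "at most 3 of Zane, Paz, Theo, Faye, Otto, and Milo are knaves" — false. ✓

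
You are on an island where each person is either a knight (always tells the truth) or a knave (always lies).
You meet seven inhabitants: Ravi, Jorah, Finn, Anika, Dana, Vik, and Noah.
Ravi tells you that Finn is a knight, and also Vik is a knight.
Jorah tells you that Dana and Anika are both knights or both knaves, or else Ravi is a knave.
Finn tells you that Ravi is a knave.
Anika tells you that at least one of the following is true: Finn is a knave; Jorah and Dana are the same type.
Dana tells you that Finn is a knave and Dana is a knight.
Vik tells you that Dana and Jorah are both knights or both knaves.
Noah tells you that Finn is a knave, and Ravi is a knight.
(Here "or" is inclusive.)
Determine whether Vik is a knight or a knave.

Vik is a knave.

Consistent assignments: {Ravi=knave, Jorah=knight, Finn=knight, Anika=knave, Dana=knave, Vik=knave, Noah=knave}
In every consistent assignment, Vik is a knave.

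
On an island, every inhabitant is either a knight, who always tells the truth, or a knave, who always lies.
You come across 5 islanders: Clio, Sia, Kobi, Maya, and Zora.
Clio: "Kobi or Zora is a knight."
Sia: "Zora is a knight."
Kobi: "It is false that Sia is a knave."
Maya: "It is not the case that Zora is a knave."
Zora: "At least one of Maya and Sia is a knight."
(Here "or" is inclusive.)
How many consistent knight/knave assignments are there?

2

Consistent assignments:
  Clio=knight, Sia=knight, Kobi=knight, Maya=knight, Zora=knight
  Clio=knave, Sia=knave, Kobi=knave, Maya=knave, Zora=knave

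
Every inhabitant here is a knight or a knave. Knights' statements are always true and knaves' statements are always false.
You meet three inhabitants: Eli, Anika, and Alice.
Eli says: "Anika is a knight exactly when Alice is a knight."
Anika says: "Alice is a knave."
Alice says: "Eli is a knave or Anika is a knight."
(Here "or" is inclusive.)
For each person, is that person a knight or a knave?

Eli is a knave, Anika is a knave, and Alice is a knight.

Eli (knave): "Anika is a knight exactly when Alice is a knight" — False. ✓
Anika is a knave, and the claim "Alice is a knave" is indeed False.
As a knight, Alice's statement "Eli is a knave or Anika is a knight" should be True; it is.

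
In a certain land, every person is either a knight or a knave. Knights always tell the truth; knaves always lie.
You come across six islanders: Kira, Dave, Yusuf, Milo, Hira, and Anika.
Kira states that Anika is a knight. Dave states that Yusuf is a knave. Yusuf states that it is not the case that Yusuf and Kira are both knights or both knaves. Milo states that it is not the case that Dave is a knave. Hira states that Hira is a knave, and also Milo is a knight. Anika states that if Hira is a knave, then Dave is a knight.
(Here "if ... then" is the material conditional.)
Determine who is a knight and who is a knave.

Kira (knave): "Anika is a knight" — False. ✓
As a knave, Dave's statement "Yusuf is a knave" should be False; it is.
Yusuf is a knight, and the claim "it is not the case that Yusuf and Kira are both knights or both knaves" is indeed True.
Milo is a knave; "it is not the case that Dave is a knave" is False, as required.
Hira is a knave, so "Hira is a knave, and also Milo is a knight" must be False — and it is.
Anika is a knave; "if Hira is a knave, then Dave is a knight" is False, as required.

Kira is a knave, Dave is a knave, Yusuf is a knight, Milo is a knave, Hira is a knave, and Anika is a knave.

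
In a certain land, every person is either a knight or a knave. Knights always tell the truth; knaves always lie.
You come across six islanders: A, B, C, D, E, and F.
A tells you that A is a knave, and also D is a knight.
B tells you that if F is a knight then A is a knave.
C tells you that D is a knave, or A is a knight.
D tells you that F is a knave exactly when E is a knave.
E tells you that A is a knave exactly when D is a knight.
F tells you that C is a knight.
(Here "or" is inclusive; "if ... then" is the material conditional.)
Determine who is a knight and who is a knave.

A (knave): "A is a knave, and also D is a knight" — false. ✓
B is a knight, so "if F is a knight then A is a knave" must be True — and it is.
Since C is a knight, "D is a knave, or A is a knight" needs to be True, which holds.
D (knave): "F is a knave exactly when E is a knave" — false. ✓
E is a knave; "A is a knave exactly when D is a knight" is false, as required.
F (knight): "C is a knight" — True. ✓

A is a knave, B is a knight, C is a knight, D is a knave, E is a knave, and F is a knight.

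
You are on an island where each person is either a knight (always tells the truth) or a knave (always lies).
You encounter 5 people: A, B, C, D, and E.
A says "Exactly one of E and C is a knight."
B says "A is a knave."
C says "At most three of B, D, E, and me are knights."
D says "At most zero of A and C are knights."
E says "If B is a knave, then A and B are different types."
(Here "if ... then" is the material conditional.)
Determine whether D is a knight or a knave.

D is a knave.

Consistent assignments: {A=knave, B=knight, C=knight, D=knave, E=knight}
In every consistent assignment, D is a knave.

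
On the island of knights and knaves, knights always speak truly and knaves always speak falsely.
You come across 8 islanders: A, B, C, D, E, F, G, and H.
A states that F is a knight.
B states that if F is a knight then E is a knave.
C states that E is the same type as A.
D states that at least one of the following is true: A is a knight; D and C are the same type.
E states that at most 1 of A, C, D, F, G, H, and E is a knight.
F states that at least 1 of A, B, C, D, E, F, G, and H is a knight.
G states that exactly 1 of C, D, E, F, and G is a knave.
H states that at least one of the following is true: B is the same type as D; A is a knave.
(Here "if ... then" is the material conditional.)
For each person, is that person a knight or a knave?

Knights: A, B, D, F, and H. Knaves: C, E, and G.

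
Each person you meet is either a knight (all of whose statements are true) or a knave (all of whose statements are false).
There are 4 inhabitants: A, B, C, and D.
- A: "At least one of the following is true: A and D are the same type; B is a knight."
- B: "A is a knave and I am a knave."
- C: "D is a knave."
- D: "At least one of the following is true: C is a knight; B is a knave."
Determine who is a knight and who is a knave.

A is a knight, B is a knave, C is a knave, and D is a knight.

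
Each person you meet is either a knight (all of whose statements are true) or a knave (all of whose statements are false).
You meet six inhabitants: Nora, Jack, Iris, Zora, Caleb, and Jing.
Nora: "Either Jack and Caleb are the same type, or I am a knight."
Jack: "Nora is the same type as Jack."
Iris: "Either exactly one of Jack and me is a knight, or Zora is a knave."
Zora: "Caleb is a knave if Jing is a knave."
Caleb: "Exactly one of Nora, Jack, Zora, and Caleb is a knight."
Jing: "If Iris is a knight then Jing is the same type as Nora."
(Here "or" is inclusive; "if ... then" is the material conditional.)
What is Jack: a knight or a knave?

Jack is a knave.

Consistent assignments: {Nora=knight, Jack=knave, Iris=knight, Zora=knight, Caleb=knave, Jing=knight}; {Nora=knight, Jack=knave, Iris=knight, Zora=knight, Caleb=knave, Jing=knave}; {Nora=knight, Jack=knave, Iris=knave, Zora=knight, Caleb=knave, Jing=knight}
In every consistent assignment, Jack is a knave.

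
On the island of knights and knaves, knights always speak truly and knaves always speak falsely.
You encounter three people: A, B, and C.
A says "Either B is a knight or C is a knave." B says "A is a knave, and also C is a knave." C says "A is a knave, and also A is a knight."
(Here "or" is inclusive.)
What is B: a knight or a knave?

Consistent assignments: {A=knight, B=knave, C=knave}
In every consistent assignment, B is a knave.

B is a knave.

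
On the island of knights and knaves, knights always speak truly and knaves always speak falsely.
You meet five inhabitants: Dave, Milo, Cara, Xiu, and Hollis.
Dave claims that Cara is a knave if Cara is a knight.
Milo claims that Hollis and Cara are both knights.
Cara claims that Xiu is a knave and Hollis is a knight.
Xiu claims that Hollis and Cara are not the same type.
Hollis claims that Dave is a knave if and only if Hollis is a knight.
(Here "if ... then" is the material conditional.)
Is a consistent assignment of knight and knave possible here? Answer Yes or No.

Yes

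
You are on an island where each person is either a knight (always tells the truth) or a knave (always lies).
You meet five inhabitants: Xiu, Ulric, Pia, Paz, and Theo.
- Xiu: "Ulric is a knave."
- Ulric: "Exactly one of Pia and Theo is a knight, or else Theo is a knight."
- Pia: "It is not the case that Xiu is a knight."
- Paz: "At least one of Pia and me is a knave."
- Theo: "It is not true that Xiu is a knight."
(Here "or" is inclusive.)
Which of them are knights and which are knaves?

Suppose Xiu is a knave. Then Xiu's statement "Ulric is a knave" would have to be false. Checking the 16 ways to assign the others, none is consistent with every speaker.
(For instance, with Ulric=knave, Pia=knave, Paz=knight, Theo=knave, Xiu's claim "Ulric is a knave" comes out true where it would need to be false.)
So Xiu must be a knight, making "Ulric is a knave" true. Taking Xiu=knight, Ulric=knave, Pia=knave, Paz=knight, Theo=knave, each remaining statement checks out:
  Ulric (knave): "exactly one of Pia and Theo is a knight, or else Theo is a knight" — false. ✓
  Pia (knave): "it is not the case that Xiu is a knight" — false. ✓
  Paz (knight): "at least one of Pia and me is a knave" — true. ✓
  Theo (knave): "it is not true that Xiu is a knight" — false. ✓
This is the unique consistent assignment.

Knights: Xiu and Paz. Knaves: Ulric, Pia, and Theo.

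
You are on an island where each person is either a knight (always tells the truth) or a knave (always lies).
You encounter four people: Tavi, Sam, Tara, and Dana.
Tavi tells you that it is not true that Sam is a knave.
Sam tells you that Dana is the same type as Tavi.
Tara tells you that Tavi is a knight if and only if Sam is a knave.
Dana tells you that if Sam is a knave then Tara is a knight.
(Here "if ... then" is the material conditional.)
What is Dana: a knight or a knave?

Dana is a knight.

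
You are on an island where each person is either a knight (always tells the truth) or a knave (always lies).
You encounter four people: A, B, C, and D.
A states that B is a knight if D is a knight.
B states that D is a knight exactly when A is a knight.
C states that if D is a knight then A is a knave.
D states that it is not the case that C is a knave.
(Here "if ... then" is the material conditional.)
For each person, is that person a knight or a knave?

Knights: C and D. Knaves: A and B.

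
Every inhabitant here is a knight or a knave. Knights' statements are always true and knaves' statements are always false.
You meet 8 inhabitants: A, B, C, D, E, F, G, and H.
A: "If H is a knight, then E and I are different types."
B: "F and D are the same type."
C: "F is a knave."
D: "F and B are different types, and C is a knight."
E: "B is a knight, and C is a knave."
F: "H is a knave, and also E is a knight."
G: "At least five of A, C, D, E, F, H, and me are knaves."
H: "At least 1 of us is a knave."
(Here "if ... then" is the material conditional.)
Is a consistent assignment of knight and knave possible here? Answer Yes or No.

Checking all 256 assignments, each has at least one speaker whose statement's truth value contradicts their type.

No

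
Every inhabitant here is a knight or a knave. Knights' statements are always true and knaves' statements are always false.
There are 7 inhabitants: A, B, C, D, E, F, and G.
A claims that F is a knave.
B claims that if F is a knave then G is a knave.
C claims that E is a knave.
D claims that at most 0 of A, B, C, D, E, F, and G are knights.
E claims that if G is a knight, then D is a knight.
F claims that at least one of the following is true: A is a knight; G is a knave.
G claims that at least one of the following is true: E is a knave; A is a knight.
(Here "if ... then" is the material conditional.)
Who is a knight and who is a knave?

A is a knave, B is a knight, C is a knave, D is a knave, E is a knight, F is a knight, and G is a knave.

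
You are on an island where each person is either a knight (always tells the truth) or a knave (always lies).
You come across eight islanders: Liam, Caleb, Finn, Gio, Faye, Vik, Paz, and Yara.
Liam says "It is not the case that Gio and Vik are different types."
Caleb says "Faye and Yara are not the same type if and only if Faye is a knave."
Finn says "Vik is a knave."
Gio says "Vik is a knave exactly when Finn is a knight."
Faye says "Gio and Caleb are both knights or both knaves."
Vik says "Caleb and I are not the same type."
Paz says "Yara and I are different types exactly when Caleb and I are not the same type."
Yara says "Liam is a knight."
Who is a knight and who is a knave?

Liam is a knave; "it is not the case that Gio and Vik are different types" is false, as required.
As a knave, Caleb's statement "Faye and Yara are not the same type if and only if Faye is a knave" should be false; it is.
Finn is a knight; "Vik is a knave" is True, as required.
Gio is a knight, and the claim "Vik is a knave exactly when Finn is a knight" is indeed True.
As a knave, Faye's statement "Gio and Caleb are both knights or both knaves" should be false; it is.
Vik (knave): "Caleb and I are not the same type" — false. ✓
Since Paz is a knight, "Yara and I are different types exactly when Caleb and I are not the same type" needs to be True, which holds.
Since Yara is a knave, "Liam is a knight" needs to be false, which holds.

Knights: Finn, Gio, and Paz. Knaves: Liam, Caleb, Faye, Vik, and Yara.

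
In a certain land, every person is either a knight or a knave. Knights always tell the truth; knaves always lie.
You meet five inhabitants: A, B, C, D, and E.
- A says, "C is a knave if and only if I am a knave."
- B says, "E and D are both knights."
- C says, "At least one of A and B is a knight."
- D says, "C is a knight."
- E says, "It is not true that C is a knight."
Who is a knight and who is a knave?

Since A is a knight, "C is a knave if and only if I am a knave" needs to be true, which holds.
Since B is a knave, "E and D are both knights" needs to be False, which holds.
Since C is a knight, "at least one of A and B is a knight" needs to be true, which holds.
As a knight, D's statement "C is a knight" should be true; it is.
E is a knave, and the claim "it is not true that C is a knight" is indeed False.

A is a knight, B is a knave, C is a knight, D is a knight, and E is a knave.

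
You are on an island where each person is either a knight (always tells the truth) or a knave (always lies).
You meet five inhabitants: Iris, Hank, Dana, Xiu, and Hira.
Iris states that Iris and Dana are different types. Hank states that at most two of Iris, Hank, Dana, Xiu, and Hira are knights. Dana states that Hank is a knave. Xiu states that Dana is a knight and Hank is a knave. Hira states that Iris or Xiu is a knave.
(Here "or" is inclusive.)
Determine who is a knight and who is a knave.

Suppose Iris is a knight. Then Iris's statement "Iris and Dana are different types" would have to be true. Checking the 16 ways to assign the others, none is consistent with every speaker.
(For instance, with Hank=knight, Dana=knave, Xiu=knave, Hira=knight, Hank's claim "at most two of Iris, Hank, Dana, Xiu, and Hira are knights" comes out false where it would need to be true.)
So Iris must be a knave, making "Iris and Dana are different types" false. Taking Iris=knave, Hank=knight, Dana=knave, Xiu=knave, Hira=knight, each remaining statement checks out:
  Hank (knight): "at most two of Iris, Hank, Dana, Xiu, and Hira are knights" — true. ✓
  Dana (knave): "Hank is a knave" — false. ✓
  Xiu (knave): "Dana is a knight and Hank is a knave" — false. ✓
  Hira (knight): "Iris or Xiu is a knave" — true. ✓
This is the unique consistent assignment.

Iris is a knave, Hank is a knight, Dana is a knave, Xiu is a knave, and Hira is a knight.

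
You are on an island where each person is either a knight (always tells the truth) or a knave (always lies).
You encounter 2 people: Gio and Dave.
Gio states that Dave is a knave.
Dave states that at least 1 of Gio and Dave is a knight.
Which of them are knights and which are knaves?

Gio is a knave and Dave is a knight.

As a knave, Gio's statement "Dave is a knave" should be False; it is.
Dave (knight): "at least 1 of Gio and Dave is a knight" — True. ✓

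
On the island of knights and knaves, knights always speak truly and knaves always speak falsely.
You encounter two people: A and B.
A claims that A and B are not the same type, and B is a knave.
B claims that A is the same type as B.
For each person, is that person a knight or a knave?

A is a knight and B is a knave.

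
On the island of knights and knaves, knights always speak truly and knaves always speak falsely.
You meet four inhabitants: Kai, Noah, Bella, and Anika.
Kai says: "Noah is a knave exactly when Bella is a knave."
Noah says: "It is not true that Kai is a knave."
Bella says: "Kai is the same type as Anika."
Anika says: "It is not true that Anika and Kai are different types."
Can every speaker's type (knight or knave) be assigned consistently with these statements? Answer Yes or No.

One consistent assignment: Kai=knight, Noah=knight, Bella=knight, Anika=knight.

Yes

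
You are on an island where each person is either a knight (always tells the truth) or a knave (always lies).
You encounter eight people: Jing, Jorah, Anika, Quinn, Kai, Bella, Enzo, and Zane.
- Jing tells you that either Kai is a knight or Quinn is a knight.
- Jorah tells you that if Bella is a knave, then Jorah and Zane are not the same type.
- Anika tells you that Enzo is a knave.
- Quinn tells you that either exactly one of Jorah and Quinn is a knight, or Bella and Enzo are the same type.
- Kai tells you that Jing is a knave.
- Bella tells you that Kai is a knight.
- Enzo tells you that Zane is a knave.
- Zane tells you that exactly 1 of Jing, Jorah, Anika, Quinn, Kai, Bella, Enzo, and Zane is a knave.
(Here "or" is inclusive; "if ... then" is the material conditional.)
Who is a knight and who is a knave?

As a knight, Jing's statement "either Kai is a knight or Quinn is a knight" should be True; it is.
Since Jorah is a knave, "if Bella is a knave, then Jorah and Zane are not the same type" needs to be False, which holds.
Anika is a knave, so "Enzo is a knave" must be False — and it is.
Quinn is a knight, so "either exactly one of Jorah and Quinn is a knight, or Bella and Enzo are the same type" must be True — and it is.
Kai is a knave; "Jing is a knave" is False, as required.
Since Bella is a knave, "Kai is a knight" needs to be False, which holds.
Enzo is a knight, so "Zane is a knave" must be True — and it is.
Since Zane is a knave, "exactly 1 of Jing, Jorah, Anika, Quinn, Kai, Bella, Enzo, and Zane is a knave" needs to be False, which holds.

Jing is a knight, Jorah is a knave, Anika is a knave, Quinn is a knight, Kai is a knave, Bella is a knave, Enzo is a knight, and Zane is a knave.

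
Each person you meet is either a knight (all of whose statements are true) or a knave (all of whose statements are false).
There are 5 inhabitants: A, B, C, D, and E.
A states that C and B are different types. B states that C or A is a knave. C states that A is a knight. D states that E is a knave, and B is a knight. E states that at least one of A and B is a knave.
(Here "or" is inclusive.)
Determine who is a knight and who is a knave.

A is a knight, B is a knave, C is a knight, D is a knave, and E is a knight.

Since A is a knight, "C and B are different types" needs to be true, which holds.
B is a knave, and the claim "C or A is a knave" is indeed False.
C is a knight, so "A is a knight" must be true — and it is.
Since D is a knave, "E is a knave, and B is a knight" needs to be False, which holds.
E is a knight, so "at least one of A and B is a knave" must be true — and it is.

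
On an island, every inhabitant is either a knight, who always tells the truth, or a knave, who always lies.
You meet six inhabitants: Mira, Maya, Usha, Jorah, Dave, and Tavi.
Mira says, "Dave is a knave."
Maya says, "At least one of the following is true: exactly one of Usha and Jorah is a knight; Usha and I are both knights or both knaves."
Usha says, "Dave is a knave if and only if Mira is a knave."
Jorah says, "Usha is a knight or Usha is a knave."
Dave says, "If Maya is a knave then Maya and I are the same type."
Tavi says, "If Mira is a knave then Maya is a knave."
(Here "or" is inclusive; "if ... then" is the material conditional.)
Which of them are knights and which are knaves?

Mira (knave): "Dave is a knave" — false. ✓
Maya is a knight, and the claim "at least one of the following is true: exactly one of Usha and Jorah is a knight; Usha and I are both knights or both knaves" is indeed true.
Usha (knave): "Dave is a knave if and only if Mira is a knave" — false. ✓
Jorah is a knight, so "Usha is a knight or Usha is a knave" must be true — and it is.
As a knight, Dave's statement "if Maya is a knave then Maya and I are the same type" should be true; it is.
Tavi (knave): "if Mira is a knave then Maya is a knave" — false. ✓

Mira is a knave, Maya is a knight, Usha is a knave, Jorah is a knight, Dave is a knight, and Tavi is a knave.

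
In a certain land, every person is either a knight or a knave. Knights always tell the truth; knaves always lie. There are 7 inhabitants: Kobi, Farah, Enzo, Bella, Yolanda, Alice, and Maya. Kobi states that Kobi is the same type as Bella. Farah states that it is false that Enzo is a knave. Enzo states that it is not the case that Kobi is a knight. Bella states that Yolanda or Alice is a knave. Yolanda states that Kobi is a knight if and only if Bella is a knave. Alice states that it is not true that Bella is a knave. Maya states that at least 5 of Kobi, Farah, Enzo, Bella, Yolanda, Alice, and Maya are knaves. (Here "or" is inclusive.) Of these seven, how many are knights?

3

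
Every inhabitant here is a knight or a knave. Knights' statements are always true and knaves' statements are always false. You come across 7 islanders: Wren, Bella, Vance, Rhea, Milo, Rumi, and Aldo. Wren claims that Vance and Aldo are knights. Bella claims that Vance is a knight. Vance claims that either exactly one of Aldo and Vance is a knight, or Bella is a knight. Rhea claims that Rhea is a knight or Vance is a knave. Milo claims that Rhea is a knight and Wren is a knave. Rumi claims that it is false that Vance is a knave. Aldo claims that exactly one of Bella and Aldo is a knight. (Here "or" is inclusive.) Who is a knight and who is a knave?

Wren is a knave, Bella is a knave, Vance is a knave, Rhea is a knight, Milo is a knight, Rumi is a knave, and Aldo is a knave.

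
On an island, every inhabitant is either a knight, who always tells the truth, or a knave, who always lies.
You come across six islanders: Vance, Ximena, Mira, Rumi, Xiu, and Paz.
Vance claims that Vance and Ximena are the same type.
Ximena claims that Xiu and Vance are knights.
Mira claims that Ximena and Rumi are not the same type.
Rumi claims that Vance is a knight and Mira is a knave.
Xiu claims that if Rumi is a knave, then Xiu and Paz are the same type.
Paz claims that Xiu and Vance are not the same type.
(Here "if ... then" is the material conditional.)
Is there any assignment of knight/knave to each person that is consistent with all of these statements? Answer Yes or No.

Yes

One consistent assignment: Vance=knight, Ximena=knight, Mira=knave, Rumi=knight, Xiu=knight, Paz=knave.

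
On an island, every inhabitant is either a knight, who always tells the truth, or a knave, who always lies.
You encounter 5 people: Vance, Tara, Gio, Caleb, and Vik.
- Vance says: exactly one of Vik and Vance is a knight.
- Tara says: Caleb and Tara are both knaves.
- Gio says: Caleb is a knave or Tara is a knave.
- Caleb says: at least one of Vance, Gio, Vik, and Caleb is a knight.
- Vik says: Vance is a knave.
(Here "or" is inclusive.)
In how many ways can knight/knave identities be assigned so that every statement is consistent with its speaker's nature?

1

Consistent assignments:
  Vance=knight, Tara=knave, Gio=knight, Caleb=knight, Vik=knave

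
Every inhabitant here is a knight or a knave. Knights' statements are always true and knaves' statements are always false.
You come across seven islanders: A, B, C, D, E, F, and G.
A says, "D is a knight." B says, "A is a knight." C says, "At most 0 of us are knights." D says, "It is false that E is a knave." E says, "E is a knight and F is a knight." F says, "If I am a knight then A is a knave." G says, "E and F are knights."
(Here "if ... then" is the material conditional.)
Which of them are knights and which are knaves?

A is a knave, and the claim "D is a knight" is indeed False.
B is a knave; "A is a knight" is False, as required.
C is a knave, so "at most 0 of us are knights" must be False — and it is.
D (knave): "it is false that E is a knave" — False. ✓
E is a knave; "E is a knight and F is a knight" is False, as required.
F is a knight, and the claim "if I am a knight then A is a knave" is indeed True.
G is a knave; "E and F are knights" is False, as required.

A is a knave, B is a knave, C is a knave, D is a knave, E is a knave, F is a knight, and G is a knave.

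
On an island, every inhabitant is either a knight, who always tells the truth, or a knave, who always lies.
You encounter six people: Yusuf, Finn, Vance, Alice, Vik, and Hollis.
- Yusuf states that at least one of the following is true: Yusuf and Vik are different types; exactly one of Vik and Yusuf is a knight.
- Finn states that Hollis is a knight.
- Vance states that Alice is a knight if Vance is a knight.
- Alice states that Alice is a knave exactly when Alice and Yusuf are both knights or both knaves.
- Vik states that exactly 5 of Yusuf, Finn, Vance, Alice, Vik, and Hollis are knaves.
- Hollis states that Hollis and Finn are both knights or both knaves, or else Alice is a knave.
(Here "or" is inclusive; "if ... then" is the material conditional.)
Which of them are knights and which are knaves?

Knights: Finn, Vance, Alice, and Hollis. Knaves: Yusuf and Vik.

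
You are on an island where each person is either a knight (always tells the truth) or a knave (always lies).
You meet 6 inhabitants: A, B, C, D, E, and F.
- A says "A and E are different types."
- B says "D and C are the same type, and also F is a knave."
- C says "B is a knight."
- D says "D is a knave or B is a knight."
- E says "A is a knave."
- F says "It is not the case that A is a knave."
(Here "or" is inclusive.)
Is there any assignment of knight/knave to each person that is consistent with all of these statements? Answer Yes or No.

No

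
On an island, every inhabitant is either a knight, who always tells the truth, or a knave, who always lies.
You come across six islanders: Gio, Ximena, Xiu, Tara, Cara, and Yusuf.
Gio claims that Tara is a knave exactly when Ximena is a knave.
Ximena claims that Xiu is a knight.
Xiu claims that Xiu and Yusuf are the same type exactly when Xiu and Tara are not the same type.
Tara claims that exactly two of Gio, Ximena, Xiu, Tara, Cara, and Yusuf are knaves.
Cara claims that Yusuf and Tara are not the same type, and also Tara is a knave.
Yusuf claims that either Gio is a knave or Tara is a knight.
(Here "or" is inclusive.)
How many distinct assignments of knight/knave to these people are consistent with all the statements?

Consistent assignments:
  Gio=knight, Ximena=knave, Xiu=knave, Tara=knave, Cara=knave, Yusuf=knave

1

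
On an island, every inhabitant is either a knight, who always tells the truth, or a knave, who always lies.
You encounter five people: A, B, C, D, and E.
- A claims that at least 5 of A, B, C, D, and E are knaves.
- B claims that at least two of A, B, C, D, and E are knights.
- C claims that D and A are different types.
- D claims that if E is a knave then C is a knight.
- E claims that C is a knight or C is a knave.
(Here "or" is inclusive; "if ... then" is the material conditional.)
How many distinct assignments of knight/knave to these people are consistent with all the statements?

1

Consistent assignments:
  A=knave, B=knight, C=knight, D=knight, E=knight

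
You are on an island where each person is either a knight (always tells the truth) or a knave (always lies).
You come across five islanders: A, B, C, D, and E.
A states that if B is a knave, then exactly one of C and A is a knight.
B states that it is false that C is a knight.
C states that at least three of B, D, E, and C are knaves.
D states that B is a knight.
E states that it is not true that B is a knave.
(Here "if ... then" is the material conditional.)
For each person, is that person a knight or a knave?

A is a knight, and the claim "if B is a knave, then exactly one of C and A is a knight" is indeed true.
B is a knight; "it is false that C is a knight" is true, as required.
C is a knave, and the claim "at least three of B, D, E, and C are knaves" is indeed False.
D is a knight, so "B is a knight" must be true — and it is.
E (knight): "it is not true that B is a knave" — true. ✓

A is a knight, B is a knight, C is a knave, D is a knight, and E is a knight.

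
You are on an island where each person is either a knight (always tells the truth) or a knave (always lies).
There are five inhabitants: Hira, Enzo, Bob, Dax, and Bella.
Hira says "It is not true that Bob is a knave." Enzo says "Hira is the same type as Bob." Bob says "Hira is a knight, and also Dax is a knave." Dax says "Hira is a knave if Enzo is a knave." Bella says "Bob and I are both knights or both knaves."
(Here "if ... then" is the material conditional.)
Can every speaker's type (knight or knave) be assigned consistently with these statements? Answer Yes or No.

No

Checking all 32 assignments, each has at least one speaker whose statement's truth value contradicts their type.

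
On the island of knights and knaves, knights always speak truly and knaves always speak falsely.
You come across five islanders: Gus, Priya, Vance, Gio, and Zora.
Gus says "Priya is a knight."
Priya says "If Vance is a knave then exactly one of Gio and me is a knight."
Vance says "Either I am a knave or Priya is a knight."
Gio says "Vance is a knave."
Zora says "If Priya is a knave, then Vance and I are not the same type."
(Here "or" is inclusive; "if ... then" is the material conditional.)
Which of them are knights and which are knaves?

Gus is a knight, Priya is a knight, Vance is a knight, Gio is a knave, and Zora is a knight.

As a knight, Gus's statement "Priya is a knight" should be True; it is.
Priya is a knight, so "if Vance is a knave then exactly one of Gio and me is a knight" must be True — and it is.
As a knight, Vance's statement "either I am a knave or Priya is a knight" should be True; it is.
Gio is a knave, and the claim "Vance is a knave" is indeed false.
Zora is a knight; "if Priya is a knave, then Vance and I are not the same type" is True, as required.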